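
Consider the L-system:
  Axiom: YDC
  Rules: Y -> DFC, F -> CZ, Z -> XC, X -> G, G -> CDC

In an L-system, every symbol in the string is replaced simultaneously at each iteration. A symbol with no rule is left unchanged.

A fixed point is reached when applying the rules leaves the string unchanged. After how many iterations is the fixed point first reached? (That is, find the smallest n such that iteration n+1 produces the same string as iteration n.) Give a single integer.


Answer: 5

Derivation:
Step 0: YDC
Step 1: DFCDC
Step 2: DCZCDC
Step 3: DCXCCDC
Step 4: DCGCCDC
Step 5: DCCDCCCDC
Step 6: DCCDCCCDC  (unchanged — fixed point at step 5)


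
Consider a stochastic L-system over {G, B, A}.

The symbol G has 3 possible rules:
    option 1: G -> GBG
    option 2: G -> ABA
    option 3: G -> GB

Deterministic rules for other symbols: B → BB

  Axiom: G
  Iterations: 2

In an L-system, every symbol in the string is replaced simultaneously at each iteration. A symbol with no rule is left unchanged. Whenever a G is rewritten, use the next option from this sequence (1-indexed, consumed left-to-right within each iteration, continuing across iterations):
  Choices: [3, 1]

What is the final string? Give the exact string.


Step 0: G
Step 1: GB  (used choices [3])
Step 2: GBGBB  (used choices [1])

Answer: GBGBB


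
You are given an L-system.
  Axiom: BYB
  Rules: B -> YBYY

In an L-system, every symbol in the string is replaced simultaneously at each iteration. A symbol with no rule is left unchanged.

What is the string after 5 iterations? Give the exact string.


Step 0: BYB
Step 1: YBYYYYBYY
Step 2: YYBYYYYYYYBYYYY
Step 3: YYYBYYYYYYYYYYBYYYYYY
Step 4: YYYYBYYYYYYYYYYYYYBYYYYYYYY
Step 5: YYYYYBYYYYYYYYYYYYYYYYBYYYYYYYYYY

Answer: YYYYYBYYYYYYYYYYYYYYYYBYYYYYYYYYY


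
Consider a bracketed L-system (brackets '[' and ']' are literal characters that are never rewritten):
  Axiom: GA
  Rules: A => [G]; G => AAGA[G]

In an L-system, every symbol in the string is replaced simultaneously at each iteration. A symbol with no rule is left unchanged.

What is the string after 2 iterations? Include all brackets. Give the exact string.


Step 0: GA
Step 1: AAGA[G][G]
Step 2: [G][G]AAGA[G][G][AAGA[G]][AAGA[G]]

Answer: [G][G]AAGA[G][G][AAGA[G]][AAGA[G]]


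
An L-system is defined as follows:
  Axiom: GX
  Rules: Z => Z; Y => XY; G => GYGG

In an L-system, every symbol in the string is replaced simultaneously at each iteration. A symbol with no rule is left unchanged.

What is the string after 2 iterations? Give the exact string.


Answer: GYGGXYGYGGGYGGX

Derivation:
Step 0: GX
Step 1: GYGGX
Step 2: GYGGXYGYGGGYGGX


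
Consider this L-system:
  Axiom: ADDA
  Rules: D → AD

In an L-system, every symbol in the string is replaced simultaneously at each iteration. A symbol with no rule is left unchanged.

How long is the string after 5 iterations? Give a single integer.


Answer: 14

Derivation:
Step 0: length = 4
Step 1: length = 6
Step 2: length = 8
Step 3: length = 10
Step 4: length = 12
Step 5: length = 14


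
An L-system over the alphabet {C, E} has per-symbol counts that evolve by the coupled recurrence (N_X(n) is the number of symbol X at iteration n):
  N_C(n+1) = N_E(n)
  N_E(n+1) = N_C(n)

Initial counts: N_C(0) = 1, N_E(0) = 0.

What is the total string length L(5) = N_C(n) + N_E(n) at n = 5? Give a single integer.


Answer: 1

Derivation:
Step 0: N_C=1, N_E=0, L=1
Step 1: N_C=0, N_E=1, L=1
Step 2: N_C=1, N_E=0, L=1
Step 3: N_C=0, N_E=1, L=1
Step 4: N_C=1, N_E=0, L=1
Step 5: N_C=0, N_E=1, L=1


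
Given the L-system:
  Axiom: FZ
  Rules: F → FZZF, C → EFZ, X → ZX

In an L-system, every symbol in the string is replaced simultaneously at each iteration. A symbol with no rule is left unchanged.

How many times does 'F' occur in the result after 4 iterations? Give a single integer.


Answer: 16

Derivation:
Step 0: FZ  (1 'F')
Step 1: FZZFZ  (2 'F')
Step 2: FZZFZZFZZFZ  (4 'F')
Step 3: FZZFZZFZZFZZFZZFZZFZZFZ  (8 'F')
Step 4: FZZFZZFZZFZZFZZFZZFZZFZZFZZFZZFZZFZZFZZFZZFZZFZ  (16 'F')


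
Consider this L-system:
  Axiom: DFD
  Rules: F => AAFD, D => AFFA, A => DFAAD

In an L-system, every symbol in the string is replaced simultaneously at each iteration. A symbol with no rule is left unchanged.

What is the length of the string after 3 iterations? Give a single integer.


Step 0: length = 3
Step 1: length = 12
Step 2: length = 54
Step 3: length = 240

Answer: 240


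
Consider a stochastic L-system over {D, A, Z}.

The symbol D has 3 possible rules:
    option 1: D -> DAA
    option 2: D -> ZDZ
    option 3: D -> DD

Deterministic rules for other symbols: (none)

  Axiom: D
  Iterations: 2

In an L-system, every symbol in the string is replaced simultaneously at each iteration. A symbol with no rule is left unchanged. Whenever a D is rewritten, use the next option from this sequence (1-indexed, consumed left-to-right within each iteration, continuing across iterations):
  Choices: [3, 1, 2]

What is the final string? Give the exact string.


Step 0: D
Step 1: DD  (used choices [3])
Step 2: DAAZDZ  (used choices [1, 2])

Answer: DAAZDZ


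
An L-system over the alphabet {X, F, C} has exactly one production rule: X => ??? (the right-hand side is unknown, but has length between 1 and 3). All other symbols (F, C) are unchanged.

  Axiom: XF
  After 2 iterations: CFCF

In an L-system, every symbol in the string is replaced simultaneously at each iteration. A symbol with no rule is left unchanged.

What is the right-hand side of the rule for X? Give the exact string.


Trying X => CFC:
  Step 0: XF
  Step 1: CFCF
  Step 2: CFCF
Matches the given result.

Answer: CFC


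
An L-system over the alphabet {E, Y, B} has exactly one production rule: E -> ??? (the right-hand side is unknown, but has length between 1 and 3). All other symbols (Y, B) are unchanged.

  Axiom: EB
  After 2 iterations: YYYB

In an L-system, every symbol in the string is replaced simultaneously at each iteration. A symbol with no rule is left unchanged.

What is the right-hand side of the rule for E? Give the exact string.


Trying E -> YYY:
  Step 0: EB
  Step 1: YYYB
  Step 2: YYYB
Matches the given result.

Answer: YYY


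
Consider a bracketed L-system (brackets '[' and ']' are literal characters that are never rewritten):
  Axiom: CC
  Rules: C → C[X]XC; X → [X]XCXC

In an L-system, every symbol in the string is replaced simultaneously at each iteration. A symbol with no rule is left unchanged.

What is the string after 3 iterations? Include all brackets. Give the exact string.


Answer: C[X]XC[[X]XCXC][X]XCXCC[X]XC[[[X]XCXC][X]XCXCC[X]XC[X]XCXCC[X]XC][[X]XCXC][X]XCXCC[X]XC[X]XCXCC[X]XCC[X]XC[[X]XCXC][X]XCXCC[X]XCC[X]XC[[X]XCXC][X]XCXCC[X]XC[[[X]XCXC][X]XCXCC[X]XC[X]XCXCC[X]XC][[X]XCXC][X]XCXCC[X]XC[X]XCXCC[X]XCC[X]XC[[X]XCXC][X]XCXCC[X]XC

Derivation:
Step 0: CC
Step 1: C[X]XCC[X]XC
Step 2: C[X]XC[[X]XCXC][X]XCXCC[X]XCC[X]XC[[X]XCXC][X]XCXCC[X]XC
Step 3: C[X]XC[[X]XCXC][X]XCXCC[X]XC[[[X]XCXC][X]XCXCC[X]XC[X]XCXCC[X]XC][[X]XCXC][X]XCXCC[X]XC[X]XCXCC[X]XCC[X]XC[[X]XCXC][X]XCXCC[X]XCC[X]XC[[X]XCXC][X]XCXCC[X]XC[[[X]XCXC][X]XCXCC[X]XC[X]XCXCC[X]XC][[X]XCXC][X]XCXCC[X]XC[X]XCXCC[X]XCC[X]XC[[X]XCXC][X]XCXCC[X]XC


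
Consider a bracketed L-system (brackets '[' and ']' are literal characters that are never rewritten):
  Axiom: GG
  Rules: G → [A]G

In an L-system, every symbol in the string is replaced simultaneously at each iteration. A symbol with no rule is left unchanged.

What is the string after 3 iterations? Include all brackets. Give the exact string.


Step 0: GG
Step 1: [A]G[A]G
Step 2: [A][A]G[A][A]G
Step 3: [A][A][A]G[A][A][A]G

Answer: [A][A][A]G[A][A][A]G


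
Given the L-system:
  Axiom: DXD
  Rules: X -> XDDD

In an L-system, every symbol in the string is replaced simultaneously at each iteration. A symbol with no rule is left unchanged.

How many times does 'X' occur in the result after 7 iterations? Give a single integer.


Step 0: DXD  (1 'X')
Step 1: DXDDDD  (1 'X')
Step 2: DXDDDDDDD  (1 'X')
Step 3: DXDDDDDDDDDD  (1 'X')
Step 4: DXDDDDDDDDDDDDD  (1 'X')
Step 5: DXDDDDDDDDDDDDDDDD  (1 'X')
Step 6: DXDDDDDDDDDDDDDDDDDDD  (1 'X')
Step 7: DXDDDDDDDDDDDDDDDDDDDDDD  (1 'X')

Answer: 1


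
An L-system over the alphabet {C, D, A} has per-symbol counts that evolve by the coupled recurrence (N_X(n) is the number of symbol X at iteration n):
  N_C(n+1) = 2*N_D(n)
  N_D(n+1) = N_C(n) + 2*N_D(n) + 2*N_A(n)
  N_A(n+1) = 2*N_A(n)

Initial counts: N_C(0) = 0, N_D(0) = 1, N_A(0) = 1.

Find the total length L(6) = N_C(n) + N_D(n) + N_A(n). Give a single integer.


Step 0: N_C=0, N_D=1, N_A=1, L=2
Step 1: N_C=2, N_D=4, N_A=2, L=8
Step 2: N_C=8, N_D=14, N_A=4, L=26
Step 3: N_C=28, N_D=44, N_A=8, L=80
Step 4: N_C=88, N_D=132, N_A=16, L=236
Step 5: N_C=264, N_D=384, N_A=32, L=680
Step 6: N_C=768, N_D=1096, N_A=64, L=1928

Answer: 1928


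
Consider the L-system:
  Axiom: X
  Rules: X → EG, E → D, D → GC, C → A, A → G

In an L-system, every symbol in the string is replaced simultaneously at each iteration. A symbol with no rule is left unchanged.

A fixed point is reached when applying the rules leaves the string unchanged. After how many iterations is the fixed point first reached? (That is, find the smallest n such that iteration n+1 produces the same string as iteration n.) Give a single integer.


Step 0: X
Step 1: EG
Step 2: DG
Step 3: GCG
Step 4: GAG
Step 5: GGG
Step 6: GGG  (unchanged — fixed point at step 5)

Answer: 5


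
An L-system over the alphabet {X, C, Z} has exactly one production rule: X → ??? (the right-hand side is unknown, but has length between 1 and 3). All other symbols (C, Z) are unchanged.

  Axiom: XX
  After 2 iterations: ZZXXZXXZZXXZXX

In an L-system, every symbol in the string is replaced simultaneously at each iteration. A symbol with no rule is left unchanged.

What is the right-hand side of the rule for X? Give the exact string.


Answer: ZXX

Derivation:
Trying X → ZXX:
  Step 0: XX
  Step 1: ZXXZXX
  Step 2: ZZXXZXXZZXXZXX
Matches the given result.


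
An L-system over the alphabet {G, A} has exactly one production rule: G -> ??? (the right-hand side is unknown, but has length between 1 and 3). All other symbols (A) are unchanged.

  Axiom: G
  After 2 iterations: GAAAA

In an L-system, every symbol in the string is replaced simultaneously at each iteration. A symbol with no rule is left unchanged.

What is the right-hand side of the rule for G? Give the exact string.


Answer: GAA

Derivation:
Trying G -> GAA:
  Step 0: G
  Step 1: GAA
  Step 2: GAAAA
Matches the given result.


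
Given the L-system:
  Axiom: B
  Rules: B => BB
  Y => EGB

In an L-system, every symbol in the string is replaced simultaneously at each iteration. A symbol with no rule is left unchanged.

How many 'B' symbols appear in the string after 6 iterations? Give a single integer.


Step 0: B  (1 'B')
Step 1: BB  (2 'B')
Step 2: BBBB  (4 'B')
Step 3: BBBBBBBB  (8 'B')
Step 4: BBBBBBBBBBBBBBBB  (16 'B')
Step 5: BBBBBBBBBBBBBBBBBBBBBBBBBBBBBBBB  (32 'B')
Step 6: BBBBBBBBBBBBBBBBBBBBBBBBBBBBBBBBBBBBBBBBBBBBBBBBBBBBBBBBBBBBBBBB  (64 'B')

Answer: 64


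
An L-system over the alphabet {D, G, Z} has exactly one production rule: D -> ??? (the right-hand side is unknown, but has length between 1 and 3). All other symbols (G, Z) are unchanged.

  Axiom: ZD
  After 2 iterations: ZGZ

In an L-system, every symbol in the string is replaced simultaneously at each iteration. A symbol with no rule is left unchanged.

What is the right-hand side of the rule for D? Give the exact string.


Trying D -> GZ:
  Step 0: ZD
  Step 1: ZGZ
  Step 2: ZGZ
Matches the given result.

Answer: GZ


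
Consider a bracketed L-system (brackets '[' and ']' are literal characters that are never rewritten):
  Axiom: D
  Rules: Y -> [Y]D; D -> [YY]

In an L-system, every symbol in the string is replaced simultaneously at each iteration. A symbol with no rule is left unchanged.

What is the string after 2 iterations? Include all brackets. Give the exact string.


Answer: [[Y]D[Y]D]

Derivation:
Step 0: D
Step 1: [YY]
Step 2: [[Y]D[Y]D]


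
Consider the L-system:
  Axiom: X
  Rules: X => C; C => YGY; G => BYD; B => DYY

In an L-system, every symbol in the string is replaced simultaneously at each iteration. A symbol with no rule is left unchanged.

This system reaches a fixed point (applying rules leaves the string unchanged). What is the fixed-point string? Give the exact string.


Step 0: X
Step 1: C
Step 2: YGY
Step 3: YBYDY
Step 4: YDYYYDY
Step 5: YDYYYDY  (unchanged — fixed point at step 4)

Answer: YDYYYDY


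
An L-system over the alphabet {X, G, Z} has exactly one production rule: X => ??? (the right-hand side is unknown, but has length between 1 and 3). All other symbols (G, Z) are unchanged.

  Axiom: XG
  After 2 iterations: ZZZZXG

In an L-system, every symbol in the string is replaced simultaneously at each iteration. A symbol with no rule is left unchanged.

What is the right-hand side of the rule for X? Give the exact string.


Trying X => ZZX:
  Step 0: XG
  Step 1: ZZXG
  Step 2: ZZZZXG
Matches the given result.

Answer: ZZX


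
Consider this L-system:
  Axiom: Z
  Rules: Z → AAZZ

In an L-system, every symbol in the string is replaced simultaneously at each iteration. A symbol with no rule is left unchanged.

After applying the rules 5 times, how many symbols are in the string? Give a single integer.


Step 0: length = 1
Step 1: length = 4
Step 2: length = 10
Step 3: length = 22
Step 4: length = 46
Step 5: length = 94

Answer: 94


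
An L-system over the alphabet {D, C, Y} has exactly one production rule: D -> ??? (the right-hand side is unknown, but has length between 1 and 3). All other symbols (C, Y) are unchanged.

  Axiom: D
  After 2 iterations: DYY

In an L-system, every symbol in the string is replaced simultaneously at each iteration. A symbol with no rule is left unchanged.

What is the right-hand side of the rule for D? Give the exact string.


Trying D -> DY:
  Step 0: D
  Step 1: DY
  Step 2: DYY
Matches the given result.

Answer: DY


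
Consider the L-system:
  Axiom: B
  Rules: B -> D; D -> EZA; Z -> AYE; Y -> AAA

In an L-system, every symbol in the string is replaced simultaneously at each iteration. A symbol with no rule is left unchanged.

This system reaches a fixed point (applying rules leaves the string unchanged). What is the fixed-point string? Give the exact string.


Answer: EAAAAEA

Derivation:
Step 0: B
Step 1: D
Step 2: EZA
Step 3: EAYEA
Step 4: EAAAAEA
Step 5: EAAAAEA  (unchanged — fixed point at step 4)


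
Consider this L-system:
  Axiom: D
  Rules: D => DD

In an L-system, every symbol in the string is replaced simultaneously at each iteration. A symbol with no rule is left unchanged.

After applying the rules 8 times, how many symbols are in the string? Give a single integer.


Step 0: length = 1
Step 1: length = 2
Step 2: length = 4
Step 3: length = 8
Step 4: length = 16
Step 5: length = 32
Step 6: length = 64
Step 7: length = 128
Step 8: length = 256

Answer: 256


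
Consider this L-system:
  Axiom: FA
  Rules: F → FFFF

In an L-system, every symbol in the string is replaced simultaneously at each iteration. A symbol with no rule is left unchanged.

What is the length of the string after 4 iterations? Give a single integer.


Step 0: length = 2
Step 1: length = 5
Step 2: length = 17
Step 3: length = 65
Step 4: length = 257

Answer: 257


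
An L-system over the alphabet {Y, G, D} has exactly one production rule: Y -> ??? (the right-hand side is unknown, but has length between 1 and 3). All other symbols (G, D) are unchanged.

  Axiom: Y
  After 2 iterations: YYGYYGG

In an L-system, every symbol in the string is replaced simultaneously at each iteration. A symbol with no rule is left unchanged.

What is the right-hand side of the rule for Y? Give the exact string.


Answer: YYG

Derivation:
Trying Y -> YYG:
  Step 0: Y
  Step 1: YYG
  Step 2: YYGYYGG
Matches the given result.


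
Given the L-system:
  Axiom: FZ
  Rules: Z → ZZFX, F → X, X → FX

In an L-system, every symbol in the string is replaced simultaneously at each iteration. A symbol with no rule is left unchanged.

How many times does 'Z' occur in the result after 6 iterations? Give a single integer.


Answer: 64

Derivation:
Step 0: FZ  (1 'Z')
Step 1: XZZFX  (2 'Z')
Step 2: FXZZFXZZFXXFX  (4 'Z')
Step 3: XFXZZFXZZFXXFXZZFXZZFXXFXFXXFX  (8 'Z')
Step 4: FXXFXZZFXZZFXXFXZZFXZZFXXFXFXXFXZZFXZZFXXFXZZFXZZFXXFXFXXFXXFXFXXFX  (16 'Z')
Step 5: XFXFXXFXZZFXZZFXXFXZZFXZZFXXFXFXXFXZZFXZZFXXFXZZFXZZFXXFXFXXFXXFXFXXFXZZFXZZFXXFXZZFXZZFXXFXFXXFXZZFXZZFXXFXZZFXZZFXXFXFXXFXXFXFXXFXFXXFXXFXFXXFX  (32 'Z')
Step 6: FXXFXXFXFXXFXZZFXZZFXXFXZZFXZZFXXFXFXXFXZZFXZZFXXFXZZFXZZFXXFXFXXFXXFXFXXFXZZFXZZFXXFXZZFXZZFXXFXFXXFXZZFXZZFXXFXZZFXZZFXXFXFXXFXXFXFXXFXFXXFXXFXFXXFXZZFXZZFXXFXZZFXZZFXXFXFXXFXZZFXZZFXXFXZZFXZZFXXFXFXXFXXFXFXXFXZZFXZZFXXFXZZFXZZFXXFXFXXFXZZFXZZFXXFXZZFXZZFXXFXFXXFXXFXFXXFXFXXFXXFXFXXFXXFXFXXFXFXXFXXFXFXXFX  (64 'Z')


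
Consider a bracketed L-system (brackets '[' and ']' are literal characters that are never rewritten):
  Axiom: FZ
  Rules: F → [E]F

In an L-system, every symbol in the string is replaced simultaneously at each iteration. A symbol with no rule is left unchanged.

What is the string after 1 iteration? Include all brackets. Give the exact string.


Answer: [E]FZ

Derivation:
Step 0: FZ
Step 1: [E]FZ


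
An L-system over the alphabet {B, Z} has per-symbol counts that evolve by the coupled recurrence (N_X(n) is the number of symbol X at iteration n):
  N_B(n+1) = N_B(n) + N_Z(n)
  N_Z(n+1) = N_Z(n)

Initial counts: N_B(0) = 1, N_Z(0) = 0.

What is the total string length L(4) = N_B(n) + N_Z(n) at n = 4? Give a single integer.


Answer: 1

Derivation:
Step 0: N_B=1, N_Z=0, L=1
Step 1: N_B=1, N_Z=0, L=1
Step 2: N_B=1, N_Z=0, L=1
Step 3: N_B=1, N_Z=0, L=1
Step 4: N_B=1, N_Z=0, L=1


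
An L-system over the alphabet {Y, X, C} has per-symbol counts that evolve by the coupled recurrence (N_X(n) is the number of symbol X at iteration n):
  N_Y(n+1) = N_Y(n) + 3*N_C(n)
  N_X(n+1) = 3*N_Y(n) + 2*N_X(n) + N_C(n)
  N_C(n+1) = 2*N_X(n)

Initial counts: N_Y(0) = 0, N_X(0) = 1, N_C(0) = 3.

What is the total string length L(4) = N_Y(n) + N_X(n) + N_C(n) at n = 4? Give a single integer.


Answer: 1024

Derivation:
Step 0: N_Y=0, N_X=1, N_C=3, L=4
Step 1: N_Y=9, N_X=5, N_C=2, L=16
Step 2: N_Y=15, N_X=39, N_C=10, L=64
Step 3: N_Y=45, N_X=133, N_C=78, L=256
Step 4: N_Y=279, N_X=479, N_C=266, L=1024


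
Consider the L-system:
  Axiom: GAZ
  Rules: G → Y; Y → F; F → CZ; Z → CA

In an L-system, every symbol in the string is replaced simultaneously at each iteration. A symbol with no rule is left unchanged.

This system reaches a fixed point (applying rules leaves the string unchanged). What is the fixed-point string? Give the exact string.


Answer: CCAACA

Derivation:
Step 0: GAZ
Step 1: YACA
Step 2: FACA
Step 3: CZACA
Step 4: CCAACA
Step 5: CCAACA  (unchanged — fixed point at step 4)


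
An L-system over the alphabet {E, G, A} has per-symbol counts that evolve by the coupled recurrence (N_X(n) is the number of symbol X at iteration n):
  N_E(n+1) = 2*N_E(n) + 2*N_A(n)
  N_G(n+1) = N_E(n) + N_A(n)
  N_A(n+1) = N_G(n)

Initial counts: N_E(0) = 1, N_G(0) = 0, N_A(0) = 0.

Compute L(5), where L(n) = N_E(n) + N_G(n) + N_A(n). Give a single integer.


Step 0: N_E=1, N_G=0, N_A=0, L=1
Step 1: N_E=2, N_G=1, N_A=0, L=3
Step 2: N_E=4, N_G=2, N_A=1, L=7
Step 3: N_E=10, N_G=5, N_A=2, L=17
Step 4: N_E=24, N_G=12, N_A=5, L=41
Step 5: N_E=58, N_G=29, N_A=12, L=99

Answer: 99


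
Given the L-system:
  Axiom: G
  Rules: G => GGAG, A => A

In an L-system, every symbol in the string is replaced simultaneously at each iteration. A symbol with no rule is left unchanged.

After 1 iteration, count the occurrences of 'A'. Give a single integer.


Answer: 1

Derivation:
Step 0: G  (0 'A')
Step 1: GGAG  (1 'A')


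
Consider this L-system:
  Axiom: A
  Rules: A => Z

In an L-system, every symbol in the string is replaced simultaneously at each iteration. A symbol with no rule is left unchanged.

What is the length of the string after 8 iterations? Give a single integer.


Step 0: length = 1
Step 1: length = 1
Step 2: length = 1
Step 3: length = 1
Step 4: length = 1
Step 5: length = 1
Step 6: length = 1
Step 7: length = 1
Step 8: length = 1

Answer: 1


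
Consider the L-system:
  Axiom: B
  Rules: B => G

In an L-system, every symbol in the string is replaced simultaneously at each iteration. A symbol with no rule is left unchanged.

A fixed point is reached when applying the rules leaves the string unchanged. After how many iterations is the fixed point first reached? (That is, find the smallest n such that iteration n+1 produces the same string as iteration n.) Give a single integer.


Answer: 1

Derivation:
Step 0: B
Step 1: G
Step 2: G  (unchanged — fixed point at step 1)


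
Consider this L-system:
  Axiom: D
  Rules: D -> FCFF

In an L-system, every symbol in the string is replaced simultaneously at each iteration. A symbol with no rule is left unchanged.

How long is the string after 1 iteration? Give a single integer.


Step 0: length = 1
Step 1: length = 4

Answer: 4


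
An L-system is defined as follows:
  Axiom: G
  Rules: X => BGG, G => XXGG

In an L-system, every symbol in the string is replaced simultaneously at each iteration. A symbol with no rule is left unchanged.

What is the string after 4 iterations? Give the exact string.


Step 0: G
Step 1: XXGG
Step 2: BGGBGGXXGGXXGG
Step 3: BXXGGXXGGBXXGGXXGGBGGBGGXXGGXXGGBGGBGGXXGGXXGG
Step 4: BBGGBGGXXGGXXGGBGGBGGXXGGXXGGBBGGBGGXXGGXXGGBGGBGGXXGGXXGGBXXGGXXGGBXXGGXXGGBGGBGGXXGGXXGGBGGBGGXXGGXXGGBXXGGXXGGBXXGGXXGGBGGBGGXXGGXXGGBGGBGGXXGGXXGG

Answer: BBGGBGGXXGGXXGGBGGBGGXXGGXXGGBBGGBGGXXGGXXGGBGGBGGXXGGXXGGBXXGGXXGGBXXGGXXGGBGGBGGXXGGXXGGBGGBGGXXGGXXGGBXXGGXXGGBXXGGXXGGBGGBGGXXGGXXGGBGGBGGXXGGXXGG


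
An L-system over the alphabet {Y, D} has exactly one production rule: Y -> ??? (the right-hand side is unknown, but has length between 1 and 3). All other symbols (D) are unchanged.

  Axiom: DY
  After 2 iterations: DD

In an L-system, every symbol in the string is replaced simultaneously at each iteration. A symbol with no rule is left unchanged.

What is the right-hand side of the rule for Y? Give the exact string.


Trying Y -> D:
  Step 0: DY
  Step 1: DD
  Step 2: DD
Matches the given result.

Answer: D


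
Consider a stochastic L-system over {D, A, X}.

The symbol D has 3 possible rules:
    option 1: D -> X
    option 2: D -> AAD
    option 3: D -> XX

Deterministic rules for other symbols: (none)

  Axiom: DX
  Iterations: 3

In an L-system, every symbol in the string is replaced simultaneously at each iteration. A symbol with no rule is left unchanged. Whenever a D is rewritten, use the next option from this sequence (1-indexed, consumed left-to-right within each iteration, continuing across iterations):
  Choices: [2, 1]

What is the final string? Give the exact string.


Step 0: DX
Step 1: AADX  (used choices [2])
Step 2: AAXX  (used choices [1])
Step 3: AAXX  (used choices [])

Answer: AAXX


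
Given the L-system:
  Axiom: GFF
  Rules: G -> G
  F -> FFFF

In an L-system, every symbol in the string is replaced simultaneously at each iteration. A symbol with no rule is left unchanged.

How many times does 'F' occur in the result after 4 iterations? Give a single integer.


Answer: 512

Derivation:
Step 0: GFF  (2 'F')
Step 1: GFFFFFFFF  (8 'F')
Step 2: GFFFFFFFFFFFFFFFFFFFFFFFFFFFFFFFF  (32 'F')
Step 3: GFFFFFFFFFFFFFFFFFFFFFFFFFFFFFFFFFFFFFFFFFFFFFFFFFFFFFFFFFFFFFFFFFFFFFFFFFFFFFFFFFFFFFFFFFFFFFFFFFFFFFFFFFFFFFFFFFFFFFFFFFFFFFFFF  (128 'F')
Step 4: GFFFFFFFFFFFFFFFFFFFFFFFFFFFFFFFFFFFFFFFFFFFFFFFFFFFFFFFFFFFFFFFFFFFFFFFFFFFFFFFFFFFFFFFFFFFFFFFFFFFFFFFFFFFFFFFFFFFFFFFFFFFFFFFFFFFFFFFFFFFFFFFFFFFFFFFFFFFFFFFFFFFFFFFFFFFFFFFFFFFFFFFFFFFFFFFFFFFFFFFFFFFFFFFFFFFFFFFFFFFFFFFFFFFFFFFFFFFFFFFFFFFFFFFFFFFFFFFFFFFFFFFFFFFFFFFFFFFFFFFFFFFFFFFFFFFFFFFFFFFFFFFFFFFFFFFFFFFFFFFFFFFFFFFFFFFFFFFFFFFFFFFFFFFFFFFFFFFFFFFFFFFFFFFFFFFFFFFFFFFFFFFFFFFFFFFFFFFFFFFFFFFFFFFFFFFFFFFFFFFFFFFFFFFFFFFFFFFFFFFFFFFFFFFFFFFFFFFFFFFFFFFFFFFFFFFFFFFFFFFFFFFFFFFFFFFFFFFFFFFFFFFFFFFFFFFF  (512 'F')


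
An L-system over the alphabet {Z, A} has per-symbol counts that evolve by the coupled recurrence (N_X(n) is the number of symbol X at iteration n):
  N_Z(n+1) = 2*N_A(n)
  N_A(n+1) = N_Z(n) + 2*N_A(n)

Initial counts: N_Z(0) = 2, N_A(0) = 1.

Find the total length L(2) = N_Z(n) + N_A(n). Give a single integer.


Step 0: N_Z=2, N_A=1, L=3
Step 1: N_Z=2, N_A=4, L=6
Step 2: N_Z=8, N_A=10, L=18

Answer: 18


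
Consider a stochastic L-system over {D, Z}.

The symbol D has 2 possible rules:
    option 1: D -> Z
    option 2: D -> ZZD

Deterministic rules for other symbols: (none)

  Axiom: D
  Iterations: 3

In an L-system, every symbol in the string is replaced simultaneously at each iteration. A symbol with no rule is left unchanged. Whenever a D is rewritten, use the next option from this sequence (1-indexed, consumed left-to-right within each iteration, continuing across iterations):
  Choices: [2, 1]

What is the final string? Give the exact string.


Answer: ZZZ

Derivation:
Step 0: D
Step 1: ZZD  (used choices [2])
Step 2: ZZZ  (used choices [1])
Step 3: ZZZ  (used choices [])


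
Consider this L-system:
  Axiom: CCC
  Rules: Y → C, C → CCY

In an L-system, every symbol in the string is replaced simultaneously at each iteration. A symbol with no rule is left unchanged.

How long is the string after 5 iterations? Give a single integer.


Answer: 297

Derivation:
Step 0: length = 3
Step 1: length = 9
Step 2: length = 21
Step 3: length = 51
Step 4: length = 123
Step 5: length = 297


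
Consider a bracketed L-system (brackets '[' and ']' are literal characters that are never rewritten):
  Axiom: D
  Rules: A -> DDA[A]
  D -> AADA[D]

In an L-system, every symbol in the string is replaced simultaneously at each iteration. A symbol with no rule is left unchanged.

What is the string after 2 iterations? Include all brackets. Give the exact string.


Step 0: D
Step 1: AADA[D]
Step 2: DDA[A]DDA[A]AADA[D]DDA[A][AADA[D]]

Answer: DDA[A]DDA[A]AADA[D]DDA[A][AADA[D]]


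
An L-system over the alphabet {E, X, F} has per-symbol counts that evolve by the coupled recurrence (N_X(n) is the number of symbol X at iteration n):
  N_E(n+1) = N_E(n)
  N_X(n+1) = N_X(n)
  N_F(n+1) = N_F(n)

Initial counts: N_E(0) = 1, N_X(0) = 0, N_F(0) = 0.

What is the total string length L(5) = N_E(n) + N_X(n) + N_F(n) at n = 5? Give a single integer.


Step 0: N_E=1, N_X=0, N_F=0, L=1
Step 1: N_E=1, N_X=0, N_F=0, L=1
Step 2: N_E=1, N_X=0, N_F=0, L=1
Step 3: N_E=1, N_X=0, N_F=0, L=1
Step 4: N_E=1, N_X=0, N_F=0, L=1
Step 5: N_E=1, N_X=0, N_F=0, L=1

Answer: 1


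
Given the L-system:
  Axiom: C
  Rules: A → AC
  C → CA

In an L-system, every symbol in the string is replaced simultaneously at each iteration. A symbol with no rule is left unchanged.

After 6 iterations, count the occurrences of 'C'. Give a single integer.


Step 0: C  (1 'C')
Step 1: CA  (1 'C')
Step 2: CAAC  (2 'C')
Step 3: CAACACCA  (4 'C')
Step 4: CAACACCAACCACAAC  (8 'C')
Step 5: CAACACCAACCACAACACCACAACCAACACCA  (16 'C')
Step 6: CAACACCAACCACAACACCACAACCAACACCAACCACAACCAACACCACAACACCAACCACAAC  (32 'C')

Answer: 32


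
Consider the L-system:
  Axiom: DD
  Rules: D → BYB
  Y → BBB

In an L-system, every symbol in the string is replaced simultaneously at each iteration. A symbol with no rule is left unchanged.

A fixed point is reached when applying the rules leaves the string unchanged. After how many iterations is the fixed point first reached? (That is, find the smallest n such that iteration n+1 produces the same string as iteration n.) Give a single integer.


Answer: 2

Derivation:
Step 0: DD
Step 1: BYBBYB
Step 2: BBBBBBBBBB
Step 3: BBBBBBBBBB  (unchanged — fixed point at step 2)


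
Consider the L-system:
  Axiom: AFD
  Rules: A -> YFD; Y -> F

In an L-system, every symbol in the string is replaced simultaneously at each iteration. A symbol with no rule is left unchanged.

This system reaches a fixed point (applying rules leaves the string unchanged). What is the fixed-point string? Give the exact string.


Step 0: AFD
Step 1: YFDFD
Step 2: FFDFD
Step 3: FFDFD  (unchanged — fixed point at step 2)

Answer: FFDFD


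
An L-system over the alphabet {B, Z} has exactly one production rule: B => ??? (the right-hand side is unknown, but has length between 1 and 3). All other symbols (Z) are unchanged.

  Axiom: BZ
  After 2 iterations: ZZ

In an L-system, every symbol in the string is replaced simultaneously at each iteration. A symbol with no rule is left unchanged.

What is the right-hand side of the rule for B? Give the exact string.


Trying B => Z:
  Step 0: BZ
  Step 1: ZZ
  Step 2: ZZ
Matches the given result.

Answer: Z


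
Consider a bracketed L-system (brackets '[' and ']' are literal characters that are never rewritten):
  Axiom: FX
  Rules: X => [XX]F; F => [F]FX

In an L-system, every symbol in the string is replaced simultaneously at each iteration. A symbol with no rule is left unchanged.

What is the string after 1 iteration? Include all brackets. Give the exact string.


Step 0: FX
Step 1: [F]FX[XX]F

Answer: [F]FX[XX]F


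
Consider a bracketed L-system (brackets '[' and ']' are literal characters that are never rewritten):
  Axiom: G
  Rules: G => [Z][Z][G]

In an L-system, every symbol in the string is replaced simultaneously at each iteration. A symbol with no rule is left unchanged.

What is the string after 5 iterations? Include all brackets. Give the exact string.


Step 0: G
Step 1: [Z][Z][G]
Step 2: [Z][Z][[Z][Z][G]]
Step 3: [Z][Z][[Z][Z][[Z][Z][G]]]
Step 4: [Z][Z][[Z][Z][[Z][Z][[Z][Z][G]]]]
Step 5: [Z][Z][[Z][Z][[Z][Z][[Z][Z][[Z][Z][G]]]]]

Answer: [Z][Z][[Z][Z][[Z][Z][[Z][Z][[Z][Z][G]]]]]


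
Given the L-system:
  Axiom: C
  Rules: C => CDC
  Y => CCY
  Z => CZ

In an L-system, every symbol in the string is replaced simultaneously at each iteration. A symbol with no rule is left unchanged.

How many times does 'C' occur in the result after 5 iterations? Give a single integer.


Answer: 32

Derivation:
Step 0: C  (1 'C')
Step 1: CDC  (2 'C')
Step 2: CDCDCDC  (4 'C')
Step 3: CDCDCDCDCDCDCDC  (8 'C')
Step 4: CDCDCDCDCDCDCDCDCDCDCDCDCDCDCDC  (16 'C')
Step 5: CDCDCDCDCDCDCDCDCDCDCDCDCDCDCDCDCDCDCDCDCDCDCDCDCDCDCDCDCDCDCDC  (32 'C')


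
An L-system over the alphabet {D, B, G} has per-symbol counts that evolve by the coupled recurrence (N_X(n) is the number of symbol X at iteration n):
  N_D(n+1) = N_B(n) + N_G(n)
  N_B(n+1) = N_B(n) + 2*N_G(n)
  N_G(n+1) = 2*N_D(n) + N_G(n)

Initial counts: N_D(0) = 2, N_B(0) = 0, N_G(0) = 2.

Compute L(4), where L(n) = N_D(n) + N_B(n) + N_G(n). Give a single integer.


Answer: 244

Derivation:
Step 0: N_D=2, N_B=0, N_G=2, L=4
Step 1: N_D=2, N_B=4, N_G=6, L=12
Step 2: N_D=10, N_B=16, N_G=10, L=36
Step 3: N_D=26, N_B=36, N_G=30, L=92
Step 4: N_D=66, N_B=96, N_G=82, L=244


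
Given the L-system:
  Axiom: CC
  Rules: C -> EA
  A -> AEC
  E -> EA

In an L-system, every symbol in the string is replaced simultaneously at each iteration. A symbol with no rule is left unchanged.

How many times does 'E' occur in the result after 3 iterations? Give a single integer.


Answer: 10

Derivation:
Step 0: CC  (0 'E')
Step 1: EAEA  (2 'E')
Step 2: EAAECEAAEC  (4 'E')
Step 3: EAAECAECEAEAEAAECAECEAEA  (10 'E')


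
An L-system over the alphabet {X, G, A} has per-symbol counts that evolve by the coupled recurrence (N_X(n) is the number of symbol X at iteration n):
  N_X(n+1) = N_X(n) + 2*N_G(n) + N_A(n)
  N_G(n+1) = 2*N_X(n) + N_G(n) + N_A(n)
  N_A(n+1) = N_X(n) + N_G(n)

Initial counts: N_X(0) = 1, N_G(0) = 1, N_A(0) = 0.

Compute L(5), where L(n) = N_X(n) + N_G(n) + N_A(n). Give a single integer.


Step 0: N_X=1, N_G=1, N_A=0, L=2
Step 1: N_X=3, N_G=3, N_A=2, L=8
Step 2: N_X=11, N_G=11, N_A=6, L=28
Step 3: N_X=39, N_G=39, N_A=22, L=100
Step 4: N_X=139, N_G=139, N_A=78, L=356
Step 5: N_X=495, N_G=495, N_A=278, L=1268

Answer: 1268


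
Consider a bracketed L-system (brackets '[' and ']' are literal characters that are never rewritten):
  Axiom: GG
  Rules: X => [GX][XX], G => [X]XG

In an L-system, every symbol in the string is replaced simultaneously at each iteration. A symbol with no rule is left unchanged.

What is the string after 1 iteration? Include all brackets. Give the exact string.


Answer: [X]XG[X]XG

Derivation:
Step 0: GG
Step 1: [X]XG[X]XG


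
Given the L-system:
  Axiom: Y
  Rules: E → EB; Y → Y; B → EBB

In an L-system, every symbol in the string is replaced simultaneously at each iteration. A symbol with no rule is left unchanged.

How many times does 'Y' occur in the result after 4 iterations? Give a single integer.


Answer: 1

Derivation:
Step 0: Y  (1 'Y')
Step 1: Y  (1 'Y')
Step 2: Y  (1 'Y')
Step 3: Y  (1 'Y')
Step 4: Y  (1 'Y')


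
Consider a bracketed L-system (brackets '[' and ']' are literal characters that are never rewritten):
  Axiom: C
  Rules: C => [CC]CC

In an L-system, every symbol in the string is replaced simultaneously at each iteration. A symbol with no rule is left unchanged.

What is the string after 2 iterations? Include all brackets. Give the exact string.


Step 0: C
Step 1: [CC]CC
Step 2: [[CC]CC[CC]CC][CC]CC[CC]CC

Answer: [[CC]CC[CC]CC][CC]CC[CC]CC


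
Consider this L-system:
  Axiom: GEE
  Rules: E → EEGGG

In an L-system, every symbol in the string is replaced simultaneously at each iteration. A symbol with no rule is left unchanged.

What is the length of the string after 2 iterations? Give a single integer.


Answer: 27

Derivation:
Step 0: length = 3
Step 1: length = 11
Step 2: length = 27


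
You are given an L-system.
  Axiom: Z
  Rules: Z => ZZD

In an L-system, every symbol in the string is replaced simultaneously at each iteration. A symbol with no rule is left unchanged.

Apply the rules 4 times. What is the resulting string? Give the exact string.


Step 0: Z
Step 1: ZZD
Step 2: ZZDZZDD
Step 3: ZZDZZDDZZDZZDDD
Step 4: ZZDZZDDZZDZZDDDZZDZZDDZZDZZDDDD

Answer: ZZDZZDDZZDZZDDDZZDZZDDZZDZZDDDD


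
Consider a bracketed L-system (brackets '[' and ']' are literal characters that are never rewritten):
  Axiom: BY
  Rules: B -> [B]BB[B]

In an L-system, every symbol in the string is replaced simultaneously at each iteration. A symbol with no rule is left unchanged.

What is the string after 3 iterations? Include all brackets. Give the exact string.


Answer: [[[B]BB[B]][B]BB[B][B]BB[B][[B]BB[B]]][[B]BB[B]][B]BB[B][B]BB[B][[B]BB[B]][[B]BB[B]][B]BB[B][B]BB[B][[B]BB[B]][[[B]BB[B]][B]BB[B][B]BB[B][[B]BB[B]]]Y

Derivation:
Step 0: BY
Step 1: [B]BB[B]Y
Step 2: [[B]BB[B]][B]BB[B][B]BB[B][[B]BB[B]]Y
Step 3: [[[B]BB[B]][B]BB[B][B]BB[B][[B]BB[B]]][[B]BB[B]][B]BB[B][B]BB[B][[B]BB[B]][[B]BB[B]][B]BB[B][B]BB[B][[B]BB[B]][[[B]BB[B]][B]BB[B][B]BB[B][[B]BB[B]]]Y


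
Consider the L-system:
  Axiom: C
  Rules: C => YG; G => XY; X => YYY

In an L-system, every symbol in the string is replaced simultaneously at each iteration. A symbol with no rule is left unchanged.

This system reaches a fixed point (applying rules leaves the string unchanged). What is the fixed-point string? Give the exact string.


Step 0: C
Step 1: YG
Step 2: YXY
Step 3: YYYYY
Step 4: YYYYY  (unchanged — fixed point at step 3)

Answer: YYYYY


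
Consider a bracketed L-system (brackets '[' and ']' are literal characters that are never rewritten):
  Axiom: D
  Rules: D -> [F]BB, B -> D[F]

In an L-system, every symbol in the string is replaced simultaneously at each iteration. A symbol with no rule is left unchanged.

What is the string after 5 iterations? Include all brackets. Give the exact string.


Step 0: D
Step 1: [F]BB
Step 2: [F]D[F]D[F]
Step 3: [F][F]BB[F][F]BB[F]
Step 4: [F][F]D[F]D[F][F][F]D[F]D[F][F]
Step 5: [F][F][F]BB[F][F]BB[F][F][F][F]BB[F][F]BB[F][F]

Answer: [F][F][F]BB[F][F]BB[F][F][F][F]BB[F][F]BB[F][F]


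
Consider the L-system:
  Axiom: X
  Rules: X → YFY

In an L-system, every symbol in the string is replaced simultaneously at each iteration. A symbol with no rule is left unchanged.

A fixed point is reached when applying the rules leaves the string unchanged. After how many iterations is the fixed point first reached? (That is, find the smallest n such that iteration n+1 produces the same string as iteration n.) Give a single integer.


Step 0: X
Step 1: YFY
Step 2: YFY  (unchanged — fixed point at step 1)

Answer: 1


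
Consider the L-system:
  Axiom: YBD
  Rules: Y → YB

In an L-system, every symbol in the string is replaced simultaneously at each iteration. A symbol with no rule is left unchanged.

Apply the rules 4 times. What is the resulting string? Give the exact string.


Answer: YBBBBBD

Derivation:
Step 0: YBD
Step 1: YBBD
Step 2: YBBBD
Step 3: YBBBBD
Step 4: YBBBBBD


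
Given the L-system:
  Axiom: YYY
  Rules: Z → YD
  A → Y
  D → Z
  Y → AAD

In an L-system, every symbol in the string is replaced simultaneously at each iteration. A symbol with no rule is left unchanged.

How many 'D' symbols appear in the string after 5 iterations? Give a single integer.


Step 0: YYY  (0 'D')
Step 1: AADAADAAD  (3 'D')
Step 2: YYZYYZYYZ  (0 'D')
Step 3: AADAADYDAADAADYDAADAADYD  (9 'D')
Step 4: YYZYYZAADZYYZYYZAADZYYZYYZAADZ  (3 'D')
Step 5: AADAADYDAADAADYDYYZYDAADAADYDAADAADYDYYZYDAADAADYDAADAADYDYYZYD  (21 'D')

Answer: 21


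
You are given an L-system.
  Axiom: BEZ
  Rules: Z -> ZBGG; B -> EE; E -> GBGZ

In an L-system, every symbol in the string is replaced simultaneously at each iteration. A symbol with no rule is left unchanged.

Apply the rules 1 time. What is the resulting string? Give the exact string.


Step 0: BEZ
Step 1: EEGBGZZBGG

Answer: EEGBGZZBGG


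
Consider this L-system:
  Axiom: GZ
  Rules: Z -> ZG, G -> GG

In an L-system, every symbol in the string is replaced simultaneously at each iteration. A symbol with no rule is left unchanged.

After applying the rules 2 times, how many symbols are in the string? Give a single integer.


Step 0: length = 2
Step 1: length = 4
Step 2: length = 8

Answer: 8


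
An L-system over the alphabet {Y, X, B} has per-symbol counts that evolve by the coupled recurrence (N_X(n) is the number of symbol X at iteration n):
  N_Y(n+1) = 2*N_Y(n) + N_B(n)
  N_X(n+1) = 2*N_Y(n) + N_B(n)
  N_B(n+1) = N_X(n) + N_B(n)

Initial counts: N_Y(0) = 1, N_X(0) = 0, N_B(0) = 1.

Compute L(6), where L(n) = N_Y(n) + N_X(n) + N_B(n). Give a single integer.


Step 0: N_Y=1, N_X=0, N_B=1, L=2
Step 1: N_Y=3, N_X=3, N_B=1, L=7
Step 2: N_Y=7, N_X=7, N_B=4, L=18
Step 3: N_Y=18, N_X=18, N_B=11, L=47
Step 4: N_Y=47, N_X=47, N_B=29, L=123
Step 5: N_Y=123, N_X=123, N_B=76, L=322
Step 6: N_Y=322, N_X=322, N_B=199, L=843

Answer: 843


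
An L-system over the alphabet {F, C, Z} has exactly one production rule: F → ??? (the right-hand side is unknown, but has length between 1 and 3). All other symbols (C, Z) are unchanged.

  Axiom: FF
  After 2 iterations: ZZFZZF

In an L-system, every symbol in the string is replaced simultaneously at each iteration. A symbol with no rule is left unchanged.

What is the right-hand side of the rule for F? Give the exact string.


Answer: ZF

Derivation:
Trying F → ZF:
  Step 0: FF
  Step 1: ZFZF
  Step 2: ZZFZZF
Matches the given result.


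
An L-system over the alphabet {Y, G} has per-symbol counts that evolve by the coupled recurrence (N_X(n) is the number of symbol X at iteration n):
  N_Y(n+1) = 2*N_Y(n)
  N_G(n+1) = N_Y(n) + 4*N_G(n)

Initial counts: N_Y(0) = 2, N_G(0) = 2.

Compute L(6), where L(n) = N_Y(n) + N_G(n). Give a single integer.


Answer: 12352

Derivation:
Step 0: N_Y=2, N_G=2, L=4
Step 1: N_Y=4, N_G=10, L=14
Step 2: N_Y=8, N_G=44, L=52
Step 3: N_Y=16, N_G=184, L=200
Step 4: N_Y=32, N_G=752, L=784
Step 5: N_Y=64, N_G=3040, L=3104
Step 6: N_Y=128, N_G=12224, L=12352


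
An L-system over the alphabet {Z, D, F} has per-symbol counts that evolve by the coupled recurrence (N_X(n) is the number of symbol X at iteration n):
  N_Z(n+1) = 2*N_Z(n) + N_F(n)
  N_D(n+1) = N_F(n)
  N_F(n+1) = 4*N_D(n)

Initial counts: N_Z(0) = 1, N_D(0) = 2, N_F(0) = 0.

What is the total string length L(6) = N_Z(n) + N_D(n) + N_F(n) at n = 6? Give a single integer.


Answer: 576

Derivation:
Step 0: N_Z=1, N_D=2, N_F=0, L=3
Step 1: N_Z=2, N_D=0, N_F=8, L=10
Step 2: N_Z=12, N_D=8, N_F=0, L=20
Step 3: N_Z=24, N_D=0, N_F=32, L=56
Step 4: N_Z=80, N_D=32, N_F=0, L=112
Step 5: N_Z=160, N_D=0, N_F=128, L=288
Step 6: N_Z=448, N_D=128, N_F=0, L=576
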